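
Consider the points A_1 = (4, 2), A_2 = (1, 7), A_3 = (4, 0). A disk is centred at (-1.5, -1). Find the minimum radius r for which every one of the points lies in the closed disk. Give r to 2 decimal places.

The required radius is the distance from (-1.5, -1) to the farthest point.
Squared distances: 39.25, 70.25, 31.25.
Maximum is 70.25, attained at A_2.
r = √(70.25) ≈ 8.38.

8.38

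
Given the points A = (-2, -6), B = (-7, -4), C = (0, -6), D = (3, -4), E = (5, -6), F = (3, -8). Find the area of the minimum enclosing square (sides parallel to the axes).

144

The bounding box has width 12 and height 4.
An axis-aligned square enclosing the set must have side ≥ max(width, height).
So the minimum side is max(12, 4) = 12.
Area = 12² = 144.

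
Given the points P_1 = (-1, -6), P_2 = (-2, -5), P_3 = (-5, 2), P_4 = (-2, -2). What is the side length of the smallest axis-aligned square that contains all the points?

The bounding box has width 4 and height 8.
An axis-aligned square enclosing the set must have side ≥ max(width, height).
So the minimum side is max(4, 8) = 8.

8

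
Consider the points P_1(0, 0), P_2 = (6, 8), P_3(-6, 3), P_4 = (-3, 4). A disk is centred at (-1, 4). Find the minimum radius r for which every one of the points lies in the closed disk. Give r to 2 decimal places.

The required radius is the distance from (-1, 4) to the farthest point.
Squared distances: 17, 65, 26, 4.
Maximum is 65, attained at P_2.
r = √65 ≈ 8.06.

8.06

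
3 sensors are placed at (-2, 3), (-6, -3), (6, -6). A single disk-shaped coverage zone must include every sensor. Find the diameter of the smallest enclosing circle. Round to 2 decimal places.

12.79

Call the three points A, B, C in the order given.
Side lengths²: AB² = 52, AC² = 145, BC² = 153.
Since BC² = 153 < 145 + 52 = 197, the triangle is acute, so the smallest enclosing circle is the circumcircle.
Circumcentre = (11/28, -41/14), r² = 32045/784.
Diameter = 2r = 2√(32045/784) ≈ 12.79.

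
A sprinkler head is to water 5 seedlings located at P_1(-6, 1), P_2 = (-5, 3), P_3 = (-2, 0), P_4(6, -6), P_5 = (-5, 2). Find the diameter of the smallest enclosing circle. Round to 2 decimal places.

The farthest pair is P_2–P_4 with squared distance 202. The circle on this segment as diameter has centre (0.5, -1.5) and r² = 202/4 = 50.5.
Check P_1: distance² to centre = 48.5 ≤ 50.5, so it lies inside.
All remaining points lie in this disk, and no smaller disk contains both endpoints, so this is the minimum enclosing circle.
Diameter = 2r = 2√(50.5) ≈ 14.21.

14.21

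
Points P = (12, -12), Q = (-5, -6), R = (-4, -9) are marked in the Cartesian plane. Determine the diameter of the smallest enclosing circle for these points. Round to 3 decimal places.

Side lengths²: PQ² = 325, PR² = 265, QR² = 10.
Since PQ² = 325 ≥ 265 + 10 = 275, the angle opposite PQ is not acute, so the smallest enclosing circle has PQ as diameter.
Centre = midpoint of PQ = (3.5, -9), r² = 325/4 = 81.25.
Diameter = 2r = 2√(81.25) ≈ 18.028.

18.028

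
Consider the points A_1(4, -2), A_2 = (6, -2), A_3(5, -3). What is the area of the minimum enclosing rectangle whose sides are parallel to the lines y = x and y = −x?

In coordinates u = x + y, v = x − y the rectangle is axis-aligned; the map (x,y)→(u,v) scales areas by 2.
u-values: 2, 4, 2; range = 4 − 2 = 2.
v-values: 6, 8, 8; range = 8 − 6 = 2.
Area = (2 × 2) / 2 = 2.

2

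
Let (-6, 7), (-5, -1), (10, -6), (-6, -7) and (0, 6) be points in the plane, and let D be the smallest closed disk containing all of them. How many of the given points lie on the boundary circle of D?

A smallest enclosing disk is always determined by at most three of the input points on its boundary.
The minimum enclosing circle is determined by three boundary points: (-6, 7), (10, -6), (-6, -7).
Their circumcentre is (1.59375, 0) with r² = 106.6650390625.
The farthest remaining point (-5, -1) is at distance² 44.4775390625 ≤ 106.6650390625.
The points at distance exactly r from the centre are (-6, 7), (10, -6), (-6, -7) — 3 points.

3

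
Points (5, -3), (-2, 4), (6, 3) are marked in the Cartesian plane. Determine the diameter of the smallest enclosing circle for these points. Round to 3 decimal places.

9.908

Call the three points A, B, C in the order given.
Side lengths²: AB² = 98, AC² = 37, BC² = 65.
Since AB² = 98 < 65 + 37 = 102, the triangle is acute, so the smallest enclosing circle is the circumcircle.
Circumcentre = (23/14, 9/14), r² = 2405/98.
Diameter = 2r = 2√(2405/98) ≈ 9.908.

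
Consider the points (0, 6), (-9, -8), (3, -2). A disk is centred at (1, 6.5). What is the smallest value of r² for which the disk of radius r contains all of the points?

310.25

The required radius is the distance from (1, 6.5) to the farthest point.
Squared distances: 1.25, 310.25, 76.25.
Maximum is 310.25, attained at (-9, -8).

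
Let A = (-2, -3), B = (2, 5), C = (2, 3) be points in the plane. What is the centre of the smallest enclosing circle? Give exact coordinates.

(0, 1)

Side lengths²: AB² = 80, AC² = 52, BC² = 4.
Since AB² = 80 ≥ 52 + 4 = 56, the angle opposite AB is not acute, so the smallest enclosing circle has AB as diameter.
Centre = midpoint of AB = (0, 1), r² = 80/4 = 20.
Centre = (0, 1).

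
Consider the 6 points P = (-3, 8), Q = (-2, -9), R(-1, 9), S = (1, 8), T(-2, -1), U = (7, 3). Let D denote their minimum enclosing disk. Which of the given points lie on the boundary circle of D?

A smallest enclosing disk is always determined by at most three of the input points on its boundary.
The farthest pair is Q–R with squared distance 325. The circle on this segment as diameter has centre (-1.5, 0) and r² = 325/4 = 81.25.
Check P: distance² to centre = 66.25 ≤ 81.25, so it lies inside.
All remaining points lie in this disk, and no smaller disk contains both endpoints, so this is the minimum enclosing circle.
The points at distance exactly r from the centre are Q, R, U — 3 points.

Q, R, U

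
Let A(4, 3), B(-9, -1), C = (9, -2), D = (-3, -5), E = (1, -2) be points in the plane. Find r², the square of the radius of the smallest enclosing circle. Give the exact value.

81.25

By Welzl's lemma the MEC is supported by two points (diametrically opposite) or three points (on a circumcircle).
The farthest pair is B–C with squared distance 325. The circle on this segment as diameter has centre (0, -1.5) and r² = 325/4 = 81.25.
Check A: distance² to centre = 36.25 ≤ 81.25, so it lies inside.
All remaining points lie in this disk, and no smaller disk contains both endpoints, so this is the minimum enclosing circle.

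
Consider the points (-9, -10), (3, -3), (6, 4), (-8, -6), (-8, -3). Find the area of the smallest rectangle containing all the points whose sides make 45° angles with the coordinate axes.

159.5

In coordinates u = x + y, v = x − y the rectangle is axis-aligned; the map (x,y)→(u,v) scales areas by 2.
u-values: -19, 0, 10, -14, -11; range = 10 − (-19) = 29.
v-values: 1, 6, 2, -2, -5; range = 6 − (-5) = 11.
Area = (29 × 11) / 2 = 159.5.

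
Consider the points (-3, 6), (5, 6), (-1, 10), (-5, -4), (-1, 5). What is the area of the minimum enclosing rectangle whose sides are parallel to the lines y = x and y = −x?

100

In coordinates u = x + y, v = x − y the rectangle is axis-aligned; the map (x,y)→(u,v) scales areas by 2.
u-values: 3, 11, 9, -9, 4; range = 11 − (-9) = 20.
v-values: -9, -1, -11, -1, -6; range = -1 − (-11) = 10.
Area = (20 × 10) / 2 = 100.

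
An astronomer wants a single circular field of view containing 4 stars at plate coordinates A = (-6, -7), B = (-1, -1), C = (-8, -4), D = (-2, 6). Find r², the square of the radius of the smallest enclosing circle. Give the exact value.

46.25

A smallest enclosing disk is always determined by at most three of the input points on its boundary.
The farthest pair is A–D with squared distance 185. The circle on this segment as diameter has centre (-4, -0.5) and r² = 185/4 = 46.25.
Check B: distance² to centre = 9.25 ≤ 46.25, so it lies inside.
All remaining points lie in this disk, and no smaller disk contains both endpoints, so this is the minimum enclosing circle.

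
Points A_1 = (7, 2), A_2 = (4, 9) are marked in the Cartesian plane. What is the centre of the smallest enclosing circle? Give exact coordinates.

The smallest circle enclosing two points has them as diameter endpoints.
Centre = midpoint = (5.5, 5.5); r² = |A_1A_2|²/4 = 58/4 = 14.5.
Centre = (5.5, 5.5).

(5.5, 5.5)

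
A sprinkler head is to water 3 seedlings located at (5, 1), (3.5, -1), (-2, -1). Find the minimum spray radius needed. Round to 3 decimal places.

Call the three points A, B, C in the order given.
Side lengths²: AB² = 6.25, AC² = 53, BC² = 30.25.
Since AC² = 53 ≥ 30.25 + 6.25 = 36.5, the angle opposite AC is not acute, so the smallest enclosing circle has AC as diameter.
Centre = midpoint of AC = (1.5, 0), r² = 53/4 = 13.25.
r = √(13.25) ≈ 3.640.

3.640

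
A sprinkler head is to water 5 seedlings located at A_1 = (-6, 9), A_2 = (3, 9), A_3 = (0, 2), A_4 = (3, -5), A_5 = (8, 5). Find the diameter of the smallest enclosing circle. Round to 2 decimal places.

16.93

By Welzl's lemma the MEC is supported by two points (diametrically opposite) or three points (on a circumcircle).
The minimum enclosing circle is determined by three boundary points: A_1, A_4, A_5.
Their circumcentre is (-0.1875, 2.84375) with r² = 71.6845703125.
The farthest remaining point A_2 is at distance² 48.0595703125 ≤ 71.6845703125.
Diameter = 2r = 2√(71.6845703125) ≈ 16.93.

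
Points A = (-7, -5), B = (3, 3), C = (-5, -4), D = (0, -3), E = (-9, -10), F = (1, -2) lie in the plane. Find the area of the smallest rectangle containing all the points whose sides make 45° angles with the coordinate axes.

In coordinates u = x + y, v = x − y the rectangle is axis-aligned; the map (x,y)→(u,v) scales areas by 2.
u-values: -12, 6, -9, -3, -19, -1; range = 6 − (-19) = 25.
v-values: -2, 0, -1, 3, 1, 3; range = 3 − (-2) = 5.
Area = (25 × 5) / 2 = 62.5.

62.5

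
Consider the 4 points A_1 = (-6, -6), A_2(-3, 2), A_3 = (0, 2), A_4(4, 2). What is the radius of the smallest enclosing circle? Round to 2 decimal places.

6.40

By Welzl's lemma the MEC is supported by two points (diametrically opposite) or three points (on a circumcircle).
The farthest pair is A_1–A_4 with squared distance 164. The circle on this segment as diameter has centre (-1, -2) and r² = 164/4 = 41.
Check A_2: distance² to centre = 20 ≤ 41, so it lies inside.
All remaining points lie in this disk, and no smaller disk contains both endpoints, so this is the minimum enclosing circle.
r = √41 ≈ 6.40.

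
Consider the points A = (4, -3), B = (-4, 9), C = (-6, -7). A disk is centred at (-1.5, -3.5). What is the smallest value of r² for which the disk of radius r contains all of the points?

The required radius is the distance from (-1.5, -3.5) to the farthest point.
Squared distances: 30.5, 162.5, 32.5.
Maximum is 162.5, attained at B.

162.5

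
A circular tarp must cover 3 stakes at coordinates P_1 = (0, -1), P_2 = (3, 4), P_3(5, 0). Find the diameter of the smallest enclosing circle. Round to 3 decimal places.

Side lengths²: P_1P_2² = 34, P_1P_3² = 26, P_2P_3² = 20.
Since P_1P_2² = 34 < 26 + 20 = 46, the triangle is acute, so the smallest enclosing circle is the circumcircle.
Circumcentre = (24/11, 12/11), r² = 1105/121.
Diameter = 2r = 2√(1105/121) ≈ 6.044.

6.044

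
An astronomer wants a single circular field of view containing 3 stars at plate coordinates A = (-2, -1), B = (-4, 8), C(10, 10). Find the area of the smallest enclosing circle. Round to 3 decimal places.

209.362

Side lengths²: AB² = 85, AC² = 265, BC² = 200.
Since AC² = 265 < 200 + 85 = 285, the triangle is acute, so the smallest enclosing circle is the circumcircle.
Circumcentre = (93/26, 129/26), r² = 22525/338.
Area = π·r² = π·22525/338 ≈ 209.362.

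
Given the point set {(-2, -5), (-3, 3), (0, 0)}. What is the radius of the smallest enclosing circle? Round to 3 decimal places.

Call the three points A, B, C in the order given.
Side lengths²: AB² = 65, AC² = 29, BC² = 18.
Since AB² = 65 ≥ 29 + 18 = 47, the angle opposite AB is not acute, so the smallest enclosing circle has AB as diameter.
Centre = midpoint of AB = (-2.5, -1), r² = 65/4 = 16.25.
r = √(16.25) ≈ 4.031.

4.031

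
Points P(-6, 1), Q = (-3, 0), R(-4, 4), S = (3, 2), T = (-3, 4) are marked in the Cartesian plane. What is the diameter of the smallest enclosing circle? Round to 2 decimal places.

By Welzl's lemma the MEC is supported by two points (diametrically opposite) or three points (on a circumcircle).
The farthest pair is P–S with squared distance 82. The circle on this segment as diameter has centre (-1.5, 1.5) and r² = 82/4 = 20.5.
Check Q: distance² to centre = 4.5 ≤ 20.5, so it lies inside.
All remaining points lie in this disk, and no smaller disk contains both endpoints, so this is the minimum enclosing circle.
Diameter = 2r = 2√(20.5) ≈ 9.06.

9.06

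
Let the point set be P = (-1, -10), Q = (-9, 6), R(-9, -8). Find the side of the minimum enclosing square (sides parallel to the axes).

The bounding box has width 8 and height 16.
An axis-aligned square enclosing the set must have side ≥ max(width, height).
So the minimum side is max(8, 16) = 16.

16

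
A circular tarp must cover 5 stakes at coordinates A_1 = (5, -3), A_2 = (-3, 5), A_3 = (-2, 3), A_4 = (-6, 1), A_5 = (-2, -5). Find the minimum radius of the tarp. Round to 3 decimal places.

The minimum enclosing circle is determined by three boundary points: A_1, A_2, A_4.
Their circumcentre is (-3/14, -3/14) with r² = 3425/98.
The farthest remaining point A_5 is at distance² 2557/98 ≤ 3425/98.
r = √(3425/98) ≈ 5.912.

5.912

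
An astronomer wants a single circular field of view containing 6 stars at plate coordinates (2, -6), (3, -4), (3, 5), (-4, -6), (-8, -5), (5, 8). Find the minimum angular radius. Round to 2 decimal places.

The farthest pair is (-8, -5)–(5, 8) with squared distance 338. The circle on this segment as diameter has centre (-1.5, 1.5) and r² = 338/4 = 84.5.
Check (2, -6): distance² to centre = 68.5 ≤ 84.5, so it lies inside.
All remaining points lie in this disk, and no smaller disk contains both endpoints, so this is the minimum enclosing circle.
r = √(84.5) ≈ 9.19.

9.19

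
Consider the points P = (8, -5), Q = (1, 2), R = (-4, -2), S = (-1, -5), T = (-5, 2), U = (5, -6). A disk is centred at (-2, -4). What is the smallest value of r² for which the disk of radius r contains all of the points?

The required radius is the distance from (-2, -4) to the farthest point.
Squared distances: 101, 45, 8, 2, 45, 53.
Maximum is 101, attained at P.

101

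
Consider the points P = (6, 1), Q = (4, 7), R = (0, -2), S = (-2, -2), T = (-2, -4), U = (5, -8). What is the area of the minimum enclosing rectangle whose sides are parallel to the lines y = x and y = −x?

136

In coordinates u = x + y, v = x − y the rectangle is axis-aligned; the map (x,y)→(u,v) scales areas by 2.
u-values: 7, 11, -2, -4, -6, -3; range = 11 − (-6) = 17.
v-values: 5, -3, 2, 0, 2, 13; range = 13 − (-3) = 16.
Area = (17 × 16) / 2 = 136.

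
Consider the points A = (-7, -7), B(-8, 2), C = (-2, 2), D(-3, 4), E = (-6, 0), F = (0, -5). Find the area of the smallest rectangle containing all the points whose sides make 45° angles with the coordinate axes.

112.5

In coordinates u = x + y, v = x − y the rectangle is axis-aligned; the map (x,y)→(u,v) scales areas by 2.
u-values: -14, -6, 0, 1, -6, -5; range = 1 − (-14) = 15.
v-values: 0, -10, -4, -7, -6, 5; range = 5 − (-10) = 15.
Area = (15 × 15) / 2 = 112.5.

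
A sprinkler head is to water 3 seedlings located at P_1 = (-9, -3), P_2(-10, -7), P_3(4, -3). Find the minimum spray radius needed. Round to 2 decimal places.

7.28

Side lengths²: P_1P_2² = 17, P_1P_3² = 169, P_2P_3² = 212.
Since P_2P_3² = 212 ≥ 169 + 17 = 186, the angle opposite P_2P_3 is not acute, so the smallest enclosing circle has P_2P_3 as diameter.
Centre = midpoint of P_2P_3 = (-3, -5), r² = 212/4 = 53.
r = √53 ≈ 7.28.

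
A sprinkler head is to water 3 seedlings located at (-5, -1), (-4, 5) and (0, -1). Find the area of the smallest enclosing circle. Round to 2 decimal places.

Call the three points A, B, C in the order given.
Side lengths²: AB² = 37, AC² = 25, BC² = 52.
Since BC² = 52 < 37 + 25 = 62, the triangle is acute, so the smallest enclosing circle is the circumcircle.
Circumcentre = (-2.5, 5/3), r² = 481/36.
Area = π·r² = π·481/36 ≈ 41.98.

41.98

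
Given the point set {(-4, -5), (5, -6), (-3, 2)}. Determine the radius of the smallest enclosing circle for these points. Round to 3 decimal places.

Call the three points A, B, C in the order given.
Side lengths²: AB² = 82, AC² = 50, BC² = 128.
Since BC² = 128 < 82 + 50 = 132, the triangle is acute, so the smallest enclosing circle is the circumcircle.
Circumcentre = (0.875, -2.125), r² = 32.03125.
r = √(32.03125) ≈ 5.660.

5.660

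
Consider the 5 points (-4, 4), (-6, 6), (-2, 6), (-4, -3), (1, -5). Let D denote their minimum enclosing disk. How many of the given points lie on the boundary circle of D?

The minimum enclosing circle of a finite set is fixed by two of the points (as a diameter) or three (as a circumcircle).
The farthest pair is (-6, 6)–(1, -5) with squared distance 170. The circle on this segment as diameter has centre (-2.5, 0.5) and r² = 170/4 = 42.5.
Check (-4, 4): distance² to centre = 14.5 ≤ 42.5, so it lies inside.
All remaining points lie in this disk, and no smaller disk contains both endpoints, so this is the minimum enclosing circle.
The points at distance exactly r from the centre are (-6, 6), (1, -5) — 2 points.

2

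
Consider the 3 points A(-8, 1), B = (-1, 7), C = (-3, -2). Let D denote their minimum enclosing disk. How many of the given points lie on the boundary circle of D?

3

Side lengths²: AB² = 85, AC² = 34, BC² = 85.
Since BC² = 85 < 85 + 34 = 119, the triangle is acute, so the smallest enclosing circle is the circumcircle.
Circumcentre = (-3.5, 17/6), r² = 425/18.
The points at distance exactly r from the centre are A, B, C — 3 points.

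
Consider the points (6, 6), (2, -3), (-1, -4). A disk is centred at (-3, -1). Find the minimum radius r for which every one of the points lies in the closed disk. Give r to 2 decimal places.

The required radius is the distance from (-3, -1) to the farthest point.
Squared distances: 130, 29, 13.
Maximum is 130, attained at (6, 6).
r = √130 ≈ 11.40.

11.40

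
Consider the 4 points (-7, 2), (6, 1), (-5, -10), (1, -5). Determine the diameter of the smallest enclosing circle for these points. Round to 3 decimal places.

16.023

By Welzl's lemma the MEC is supported by two points (diametrically opposite) or three points (on a circumcircle).
The minimum enclosing circle is determined by three boundary points: (-7, 2), (6, 1), (-5, -10).
Their circumcentre is (-6/7, -22/7) with r² = 3145/49.
The farthest remaining point (1, -5) is at distance² 338/49 ≤ 3145/49.
Diameter = 2r = 2√(3145/49) ≈ 16.023.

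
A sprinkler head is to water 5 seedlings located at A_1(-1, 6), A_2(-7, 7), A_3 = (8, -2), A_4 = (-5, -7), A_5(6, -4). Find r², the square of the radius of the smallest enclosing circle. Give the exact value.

80.517578125

The minimum enclosing circle is determined by three boundary points: A_2, A_3, A_4.
Their circumcentre is (-0.53125, 0.78125) with r² = 80.517578125.
The farthest remaining point A_5 is at distance² 65.517578125 ≤ 80.517578125.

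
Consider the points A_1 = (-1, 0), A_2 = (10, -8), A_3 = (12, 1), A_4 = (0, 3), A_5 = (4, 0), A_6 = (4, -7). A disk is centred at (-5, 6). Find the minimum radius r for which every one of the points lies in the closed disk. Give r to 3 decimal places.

20.518

The required radius is the distance from (-5, 6) to the farthest point.
Squared distances: 52, 421, 314, 34, 117, 250.
Maximum is 421, attained at A_2.
r = √421 ≈ 20.518.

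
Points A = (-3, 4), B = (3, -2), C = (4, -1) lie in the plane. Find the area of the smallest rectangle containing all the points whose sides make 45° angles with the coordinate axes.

12

In coordinates u = x + y, v = x − y the rectangle is axis-aligned; the map (x,y)→(u,v) scales areas by 2.
u-values: 1, 1, 3; range = 3 − 1 = 2.
v-values: -7, 5, 5; range = 5 − (-7) = 12.
Area = (2 × 12) / 2 = 12.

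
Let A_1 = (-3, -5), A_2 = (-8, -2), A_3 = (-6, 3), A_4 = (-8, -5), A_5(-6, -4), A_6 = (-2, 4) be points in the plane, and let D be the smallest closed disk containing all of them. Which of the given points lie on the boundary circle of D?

A_4, A_6

A smallest enclosing disk is always determined by at most three of the input points on its boundary.
The farthest pair is A_4–A_6 with squared distance 117. The circle on this segment as diameter has centre (-5, -0.5) and r² = 117/4 = 29.25.
Check A_1: distance² to centre = 24.25 ≤ 29.25, so it lies inside.
All remaining points lie in this disk, and no smaller disk contains both endpoints, so this is the minimum enclosing circle.
The points at distance exactly r from the centre are A_4, A_6 — 2 points.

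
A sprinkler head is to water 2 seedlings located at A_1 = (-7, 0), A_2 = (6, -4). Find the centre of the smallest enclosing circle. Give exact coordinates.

(-0.5, -2)

The smallest circle enclosing two points has them as diameter endpoints.
Centre = midpoint = (-0.5, -2); r² = |A_1A_2|²/4 = 185/4 = 46.25.
Centre = (-0.5, -2).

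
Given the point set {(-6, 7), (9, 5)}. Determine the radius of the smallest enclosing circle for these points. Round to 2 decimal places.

7.57

The smallest circle enclosing two points has them as diameter endpoints.
Centre = midpoint = (1.5, 6); r² = |(-6, 7)−(9, 5)|²/4 = 229/4 = 57.25.
r = √(57.25) ≈ 7.57.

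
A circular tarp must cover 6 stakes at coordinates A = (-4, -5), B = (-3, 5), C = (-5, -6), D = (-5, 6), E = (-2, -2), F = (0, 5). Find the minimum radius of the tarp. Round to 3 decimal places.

The minimum enclosing circle is determined by three boundary points: C, D, F.
Their circumcentre is (-3.6, 0) with r² = 37.96.
The farthest remaining point B is at distance² 25.36 ≤ 37.96.
r = √(37.96) ≈ 6.161.

6.161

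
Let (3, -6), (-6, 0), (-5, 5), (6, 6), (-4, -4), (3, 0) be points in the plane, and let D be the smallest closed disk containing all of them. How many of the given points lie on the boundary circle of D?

3

A smallest enclosing disk is always determined by at most three of the input points on its boundary.
The minimum enclosing circle is determined by three boundary points: (3, -6), (-5, 5), (6, 6).
Their circumcentre is (79/86, 77/86) with r² = 191845/3698.
The farthest remaining point (-6, 0) is at distance² 179977/3698 ≤ 191845/3698.
The points at distance exactly r from the centre are (3, -6), (-5, 5), (6, 6) — 3 points.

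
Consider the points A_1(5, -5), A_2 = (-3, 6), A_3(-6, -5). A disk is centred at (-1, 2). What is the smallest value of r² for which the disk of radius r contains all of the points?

The required radius is the distance from (-1, 2) to the farthest point.
Squared distances: 85, 20, 74.
Maximum is 85, attained at A_1.

85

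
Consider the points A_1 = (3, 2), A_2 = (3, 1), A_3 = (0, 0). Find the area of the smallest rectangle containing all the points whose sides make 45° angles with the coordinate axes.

5

In coordinates u = x + y, v = x − y the rectangle is axis-aligned; the map (x,y)→(u,v) scales areas by 2.
u-values: 5, 4, 0; range = 5 − 0 = 5.
v-values: 1, 2, 0; range = 2 − 0 = 2.
Area = (5 × 2) / 2 = 5.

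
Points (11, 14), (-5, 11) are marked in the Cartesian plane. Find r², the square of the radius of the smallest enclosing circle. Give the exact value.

66.25

The smallest circle enclosing two points has them as diameter endpoints.
Centre = midpoint = (3, 12.5); r² = |(11, 14)−(-5, 11)|²/4 = 265/4 = 66.25.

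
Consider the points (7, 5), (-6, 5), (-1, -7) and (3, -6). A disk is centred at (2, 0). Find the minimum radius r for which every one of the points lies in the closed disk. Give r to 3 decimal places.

The required radius is the distance from (2, 0) to the farthest point.
Squared distances: 50, 89, 58, 37.
Maximum is 89, attained at (-6, 5).
r = √89 ≈ 9.434.

9.434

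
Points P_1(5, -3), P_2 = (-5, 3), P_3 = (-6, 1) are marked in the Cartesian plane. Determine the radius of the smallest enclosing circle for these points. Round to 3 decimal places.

Side lengths²: P_1P_2² = 136, P_1P_3² = 137, P_2P_3² = 5.
Since P_1P_3² = 137 < 136 + 5 = 141, the triangle is acute, so the smallest enclosing circle is the circumcircle.
Circumcentre = (-9/26, -15/26), r² = 11645/338.
r = √(11645/338) ≈ 5.870.

5.870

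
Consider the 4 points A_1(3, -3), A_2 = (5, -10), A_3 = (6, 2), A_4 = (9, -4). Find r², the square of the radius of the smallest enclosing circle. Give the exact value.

A smallest enclosing disk is always determined by at most three of the input points on its boundary.
The farthest pair is A_2–A_3 with squared distance 145. The circle on this segment as diameter has centre (5.5, -4) and r² = 145/4 = 36.25.
Check A_1: distance² to centre = 7.25 ≤ 36.25, so it lies inside.
All remaining points lie in this disk, and no smaller disk contains both endpoints, so this is the minimum enclosing circle.

36.25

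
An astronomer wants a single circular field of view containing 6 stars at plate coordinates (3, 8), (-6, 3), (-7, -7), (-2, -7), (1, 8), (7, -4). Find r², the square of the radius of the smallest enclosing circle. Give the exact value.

A smallest enclosing disk is always determined by at most three of the input points on its boundary.
The minimum enclosing circle is determined by three boundary points: (3, 8), (-7, -7), (7, -4).
Their circumcentre is (-7/6, -1/18) with r² = 13325/162.
The farthest remaining point (1, 8) is at distance² 11273/162 ≤ 13325/162.

13325/162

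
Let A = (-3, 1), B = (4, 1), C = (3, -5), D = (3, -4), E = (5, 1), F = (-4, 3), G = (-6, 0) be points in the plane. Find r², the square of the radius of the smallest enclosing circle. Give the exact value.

31.572265625

The minimum enclosing circle of a finite set is fixed by two of the points (as a diameter) or three (as a circumcircle).
The minimum enclosing circle is determined by three boundary points: C, E, G.
Their circumcentre is (-0.40625, -0.53125) with r² = 31.572265625.
The farthest remaining point F is at distance² 25.384765625 ≤ 31.572265625.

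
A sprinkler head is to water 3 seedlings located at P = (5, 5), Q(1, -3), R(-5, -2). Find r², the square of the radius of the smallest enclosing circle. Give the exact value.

Side lengths²: PQ² = 80, PR² = 149, QR² = 37.
Since PR² = 149 ≥ 80 + 37 = 117, the angle opposite PR is not acute, so the smallest enclosing circle has PR as diameter.
Centre = midpoint of PR = (0, 1.5), r² = 149/4 = 37.25.

37.25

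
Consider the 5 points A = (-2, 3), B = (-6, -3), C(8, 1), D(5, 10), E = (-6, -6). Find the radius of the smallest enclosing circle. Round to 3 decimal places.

The minimum enclosing circle of a finite set is fixed by two of the points (as a diameter) or three (as a circumcircle).
The farthest pair is D–E with squared distance 377. The circle on this segment as diameter has centre (-0.5, 2) and r² = 377/4 = 94.25.
Check A: distance² to centre = 3.25 ≤ 94.25, so it lies inside.
All remaining points lie in this disk, and no smaller disk contains both endpoints, so this is the minimum enclosing circle.
r = √(94.25) ≈ 9.708.

9.708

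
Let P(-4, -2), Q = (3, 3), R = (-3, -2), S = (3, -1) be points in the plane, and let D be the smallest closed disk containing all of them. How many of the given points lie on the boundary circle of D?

A smallest enclosing disk is always determined by at most three of the input points on its boundary.
The farthest pair is P–Q with squared distance 74. The circle on this segment as diameter has centre (-0.5, 0.5) and r² = 74/4 = 18.5.
Check R: distance² to centre = 12.5 ≤ 18.5, so it lies inside.
All remaining points lie in this disk, and no smaller disk contains both endpoints, so this is the minimum enclosing circle.
The points at distance exactly r from the centre are P, Q — 2 points.

2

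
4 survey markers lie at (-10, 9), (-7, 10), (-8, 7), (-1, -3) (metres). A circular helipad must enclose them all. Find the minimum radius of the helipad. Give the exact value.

By Welzl's lemma the MEC is supported by two points (diametrically opposite) or three points (on a circumcircle).
The farthest pair is (-10, 9)–(-1, -3) with squared distance 225. The circle on this segment as diameter has centre (-5.5, 3) and r² = 225/4 = 56.25.
Check (-7, 10): distance² to centre = 51.25 ≤ 56.25, so it lies inside.
All remaining points lie in this disk, and no smaller disk contains both endpoints, so this is the minimum enclosing circle.
r = √(56.25) = 7.5.

7.5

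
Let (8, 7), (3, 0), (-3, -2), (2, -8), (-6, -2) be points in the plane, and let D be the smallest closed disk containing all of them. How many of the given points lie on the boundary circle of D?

3

By Welzl's lemma the MEC is supported by two points (diametrically opposite) or three points (on a circumcircle).
The minimum enclosing circle is determined by three boundary points: (8, 7), (2, -8), (-6, -2).
Their circumcentre is (115/52, 8/13) with r² = 200825/2704.
The farthest remaining point (-3, -2) is at distance² 91937/2704 ≤ 200825/2704.
The points at distance exactly r from the centre are (8, 7), (2, -8), (-6, -2) — 3 points.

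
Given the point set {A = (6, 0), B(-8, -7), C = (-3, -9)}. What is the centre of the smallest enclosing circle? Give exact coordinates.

(-1, -3.5)

Side lengths²: AB² = 245, AC² = 162, BC² = 29.
Since AB² = 245 ≥ 162 + 29 = 191, the angle opposite AB is not acute, so the smallest enclosing circle has AB as diameter.
Centre = midpoint of AB = (-1, -3.5), r² = 245/4 = 61.25.
Centre = (-1, -3.5).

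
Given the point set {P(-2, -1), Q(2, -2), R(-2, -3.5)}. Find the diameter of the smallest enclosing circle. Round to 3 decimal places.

Side lengths²: PQ² = 17, PR² = 6.25, QR² = 18.25.
Since QR² = 18.25 < 17 + 6.25 = 23.25, the triangle is acute, so the smallest enclosing circle is the circumcircle.
Circumcentre = (-0.1875, -2.25), r² = 4.84765625.
Diameter = 2r = 2√(4.84765625) ≈ 4.403.

4.403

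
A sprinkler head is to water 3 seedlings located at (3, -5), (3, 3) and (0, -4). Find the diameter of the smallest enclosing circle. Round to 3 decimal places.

8.028

Call the three points A, B, C in the order given.
Side lengths²: AB² = 64, AC² = 10, BC² = 58.
Since AB² = 64 < 58 + 10 = 68, the triangle is acute, so the smallest enclosing circle is the circumcircle.
Circumcentre = (8/3, -1), r² = 145/9.
Diameter = 2r = 2√(145/9) ≈ 8.028.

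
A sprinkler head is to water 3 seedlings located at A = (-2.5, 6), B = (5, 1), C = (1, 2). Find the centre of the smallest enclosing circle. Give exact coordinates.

(1.25, 3.5)

Side lengths²: AB² = 81.25, AC² = 28.25, BC² = 17.
Since AB² = 81.25 ≥ 28.25 + 17 = 45.25, the angle opposite AB is not acute, so the smallest enclosing circle has AB as diameter.
Centre = midpoint of AB = (1.25, 3.5), r² = 81.25/4 = 20.3125.
Centre = (1.25, 3.5).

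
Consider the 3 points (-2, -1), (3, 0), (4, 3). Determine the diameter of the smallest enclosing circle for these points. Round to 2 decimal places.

7.21

Call the three points A, B, C in the order given.
Side lengths²: AB² = 26, AC² = 52, BC² = 10.
Since AC² = 52 ≥ 26 + 10 = 36, the angle opposite AC is not acute, so the smallest enclosing circle has AC as diameter.
Centre = midpoint of AC = (1, 1), r² = 52/4 = 13.
Diameter = 2r = 2√13 ≈ 7.21.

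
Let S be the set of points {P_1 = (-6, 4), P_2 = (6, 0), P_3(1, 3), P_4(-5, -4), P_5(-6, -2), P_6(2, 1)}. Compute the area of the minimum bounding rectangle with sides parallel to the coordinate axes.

96

x ranges over [-6, 6], width 12.
y ranges over [-4, 4], height 8.
Area = 12 × 8 = 96.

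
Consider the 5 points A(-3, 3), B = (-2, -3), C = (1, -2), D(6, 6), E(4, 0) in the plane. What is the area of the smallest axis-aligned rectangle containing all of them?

81

x ranges over [-3, 6], width 9.
y ranges over [-3, 6], height 9.
Area = 9 × 9 = 81.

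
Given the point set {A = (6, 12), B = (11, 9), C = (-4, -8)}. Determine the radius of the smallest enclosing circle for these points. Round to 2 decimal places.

Side lengths²: AB² = 34, AC² = 500, BC² = 514.
Since BC² = 514 < 500 + 34 = 534, the triangle is acute, so the smallest enclosing circle is the circumcircle.
Circumcentre = (37/13, 14/13), r² = 21845/169.
r = √(21845/169) ≈ 11.37.

11.37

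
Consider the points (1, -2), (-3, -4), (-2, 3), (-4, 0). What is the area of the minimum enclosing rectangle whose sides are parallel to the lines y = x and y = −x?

In coordinates u = x + y, v = x − y the rectangle is axis-aligned; the map (x,y)→(u,v) scales areas by 2.
u-values: -1, -7, 1, -4; range = 1 − (-7) = 8.
v-values: 3, 1, -5, -4; range = 3 − (-5) = 8.
Area = (8 × 8) / 2 = 32.

32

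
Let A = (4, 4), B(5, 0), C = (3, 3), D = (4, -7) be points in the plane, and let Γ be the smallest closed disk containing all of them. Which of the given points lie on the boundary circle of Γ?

A, D

By Welzl's lemma the MEC is supported by two points (diametrically opposite) or three points (on a circumcircle).
The farthest pair is A–D with squared distance 121. The circle on this segment as diameter has centre (4, -1.5) and r² = 121/4 = 30.25.
Check B: distance² to centre = 3.25 ≤ 30.25, so it lies inside.
All remaining points lie in this disk, and no smaller disk contains both endpoints, so this is the minimum enclosing circle.
The points at distance exactly r from the centre are A, D — 2 points.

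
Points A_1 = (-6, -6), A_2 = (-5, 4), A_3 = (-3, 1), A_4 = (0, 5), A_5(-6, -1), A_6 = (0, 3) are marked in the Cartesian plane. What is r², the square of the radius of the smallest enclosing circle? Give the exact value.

39.25

A smallest enclosing disk is always determined by at most three of the input points on its boundary.
The farthest pair is A_1–A_4 with squared distance 157. The circle on this segment as diameter has centre (-3, -0.5) and r² = 157/4 = 39.25.
Check A_2: distance² to centre = 24.25 ≤ 39.25, so it lies inside.
All remaining points lie in this disk, and no smaller disk contains both endpoints, so this is the minimum enclosing circle.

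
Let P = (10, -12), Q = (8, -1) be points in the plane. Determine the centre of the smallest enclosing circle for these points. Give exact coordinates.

The smallest circle enclosing two points has them as diameter endpoints.
Centre = midpoint = (9, -6.5); r² = |PQ|²/4 = 125/4 = 31.25.
Centre = (9, -6.5).

(9, -6.5)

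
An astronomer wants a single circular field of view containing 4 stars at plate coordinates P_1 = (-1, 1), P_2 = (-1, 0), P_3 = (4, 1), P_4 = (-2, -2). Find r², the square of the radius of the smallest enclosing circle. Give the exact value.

11.25

The minimum enclosing circle of a finite set is fixed by two of the points (as a diameter) or three (as a circumcircle).
The farthest pair is P_3–P_4 with squared distance 45. The circle on this segment as diameter has centre (1, -0.5) and r² = 45/4 = 11.25.
Check P_1: distance² to centre = 6.25 ≤ 11.25, so it lies inside.
All remaining points lie in this disk, and no smaller disk contains both endpoints, so this is the minimum enclosing circle.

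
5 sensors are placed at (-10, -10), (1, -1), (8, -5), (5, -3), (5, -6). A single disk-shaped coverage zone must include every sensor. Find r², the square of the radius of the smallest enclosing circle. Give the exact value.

87.25

The farthest pair is (-10, -10)–(8, -5) with squared distance 349. The circle on this segment as diameter has centre (-1, -7.5) and r² = 349/4 = 87.25.
Check (1, -1): distance² to centre = 46.25 ≤ 87.25, so it lies inside.
All remaining points lie in this disk, and no smaller disk contains both endpoints, so this is the minimum enclosing circle.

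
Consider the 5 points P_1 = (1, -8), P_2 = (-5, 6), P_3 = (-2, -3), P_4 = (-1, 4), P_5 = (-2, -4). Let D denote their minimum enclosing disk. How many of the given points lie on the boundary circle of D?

A smallest enclosing disk is always determined by at most three of the input points on its boundary.
The farthest pair is P_1–P_2 with squared distance 232. The circle on this segment as diameter has centre (-2, -1) and r² = 232/4 = 58.
Check P_3: distance² to centre = 4 ≤ 58, so it lies inside.
All remaining points lie in this disk, and no smaller disk contains both endpoints, so this is the minimum enclosing circle.
The points at distance exactly r from the centre are P_1, P_2 — 2 points.

2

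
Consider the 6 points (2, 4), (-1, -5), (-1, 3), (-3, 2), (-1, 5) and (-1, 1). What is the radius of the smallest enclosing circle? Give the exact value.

A smallest enclosing disk is always determined by at most three of the input points on its boundary.
The farthest pair is (-1, -5)–(-1, 5) with squared distance 100. The circle on this segment as diameter has centre (-1, 0) and r² = 100/4 = 25.
Check (2, 4): distance² to centre = 25 ≤ 25, so it lies inside.
All remaining points lie in this disk, and no smaller disk contains both endpoints, so this is the minimum enclosing circle.
r = √25 = 5.

5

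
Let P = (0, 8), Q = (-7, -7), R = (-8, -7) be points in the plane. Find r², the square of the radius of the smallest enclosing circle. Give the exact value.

Side lengths²: PQ² = 274, PR² = 289, QR² = 1.
Since PR² = 289 ≥ 274 + 1 = 275, the angle opposite PR is not acute, so the smallest enclosing circle has PR as diameter.
Centre = midpoint of PR = (-4, 0.5), r² = 289/4 = 72.25.

72.25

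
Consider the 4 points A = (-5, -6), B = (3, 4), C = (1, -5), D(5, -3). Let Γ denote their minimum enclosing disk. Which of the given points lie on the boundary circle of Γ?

The farthest pair is A–B with squared distance 164. The circle on this segment as diameter has centre (-1, -1) and r² = 164/4 = 41.
Check C: distance² to centre = 20 ≤ 41, so it lies inside.
All remaining points lie in this disk, and no smaller disk contains both endpoints, so this is the minimum enclosing circle.
The points at distance exactly r from the centre are A, B — 2 points.

A, B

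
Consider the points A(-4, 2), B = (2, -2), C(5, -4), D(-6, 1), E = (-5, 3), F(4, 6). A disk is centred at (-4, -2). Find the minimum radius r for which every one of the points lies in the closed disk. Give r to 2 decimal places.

The required radius is the distance from (-4, -2) to the farthest point.
Squared distances: 16, 36, 85, 13, 26, 128.
Maximum is 128, attained at F.
r = √128 ≈ 11.31.

11.31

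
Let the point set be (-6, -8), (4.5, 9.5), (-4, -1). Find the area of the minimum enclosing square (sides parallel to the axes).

The bounding box has width 10.5 and height 17.5.
An axis-aligned square enclosing the set must have side ≥ max(width, height).
So the minimum side is max(10.5, 17.5) = 17.5.
Area = 17.5² = 306.25.

306.25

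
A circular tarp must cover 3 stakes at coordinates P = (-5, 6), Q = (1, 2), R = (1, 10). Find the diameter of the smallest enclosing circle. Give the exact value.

26/3

Side lengths²: PQ² = 52, PR² = 52, QR² = 64.
Since QR² = 64 < 52 + 52 = 104, the triangle is acute, so the smallest enclosing circle is the circumcircle.
Circumcentre = (-2/3, 6), r² = 169/9.
Diameter = 2r = 2√(169/9) = 26/3.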